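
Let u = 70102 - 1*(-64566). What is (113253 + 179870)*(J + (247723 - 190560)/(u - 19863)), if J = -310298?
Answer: -10442127200692421/114805 ≈ -9.0955e+10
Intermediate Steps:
u = 134668 (u = 70102 + 64566 = 134668)
(113253 + 179870)*(J + (247723 - 190560)/(u - 19863)) = (113253 + 179870)*(-310298 + (247723 - 190560)/(134668 - 19863)) = 293123*(-310298 + 57163/114805) = 293123*(-35623704727/114805) = -10442127200692421/114805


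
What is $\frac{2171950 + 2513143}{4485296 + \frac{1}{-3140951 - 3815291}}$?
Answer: $\frac{32590640700506}{31200804417631} \approx 1.0445$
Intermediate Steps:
$\frac{2171950 + 2513143}{4485296 + \frac{1}{-3140951 - 3815291}} = \frac{4685093}{4485296 + \frac{1}{-6956242}} = \frac{4685093}{4485296 - \frac{1}{6956242}} = \frac{4685093}{\frac{31200804417631}{6956242}} = 4685093 \cdot \frac{6956242}{31200804417631} = \frac{32590640700506}{31200804417631}$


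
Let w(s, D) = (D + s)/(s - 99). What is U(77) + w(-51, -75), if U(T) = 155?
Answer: 3896/25 ≈ 155.84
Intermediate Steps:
w(s, D) = (D + s)/(-99 + s)
U(77) + w(-51, -75) = 155 + (-75 - 51)/(-99 - 51) = 155 - 126/(-150) = 155 - 1/150*(-126) = 155 + 21/25 = 3896/25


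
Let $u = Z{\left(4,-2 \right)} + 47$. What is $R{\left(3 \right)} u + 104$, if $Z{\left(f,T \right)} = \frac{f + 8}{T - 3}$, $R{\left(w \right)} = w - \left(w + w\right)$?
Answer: $- \frac{149}{5} \approx -29.8$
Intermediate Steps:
$R{\left(w \right)} = - w$ ($R{\left(w \right)} = w - 2 w = - w$)
$Z{\left(f,T \right)} = \frac{8 + f}{-3 + T}$
$u = \frac{223}{5}$ ($u = \frac{8 + 4}{-3 - 2} + 47 = \frac{1}{-5} \cdot 12 + 47 = \left(- \frac{1}{5}\right) 12 + 47 = - \frac{12}{5} + 47 = \frac{223}{5} \approx 44.6$)
$R{\left(3 \right)} u + 104 = \left(-1\right) 3 \cdot \frac{223}{5} + 104 = \left(-3\right) \frac{223}{5} + 104 = - \frac{669}{5} + 104 = - \frac{149}{5}$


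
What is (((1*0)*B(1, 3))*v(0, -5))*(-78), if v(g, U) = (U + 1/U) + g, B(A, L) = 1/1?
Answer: 0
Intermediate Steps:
B(A, L) = 1
v(g, U) = U + g + 1/U (v(g, U) = (U + 1/U) + g = U + g + 1/U)
(((1*0)*B(1, 3))*v(0, -5))*(-78) = (((1*0)*1)*(-5 + 0 + 1/(-5)))*(-78) = ((0*1)*(-5 + 0 - ⅕))*(-78) = (0*(-26/5))*(-78) = 0*(-78) = 0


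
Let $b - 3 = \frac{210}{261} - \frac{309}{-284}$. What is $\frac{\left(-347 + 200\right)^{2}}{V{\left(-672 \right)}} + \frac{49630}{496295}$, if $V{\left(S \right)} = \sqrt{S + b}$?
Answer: $\frac{9926}{99259} - \frac{43218 i \sqrt{101814805353}}{16482889} \approx 0.1 - 836.64 i$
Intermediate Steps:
$b = \frac{120887}{24708}$ ($b = 3 + \left(\frac{210}{261} - \frac{309}{-284}\right) = 3 + \left(210 \cdot \frac{1}{261} - - \frac{309}{284}\right) = 3 + \left(\frac{70}{87} + \frac{309}{284}\right) = 3 + \frac{46763}{24708} = \frac{120887}{24708} \approx 4.8926$)
$V{\left(S \right)} = \sqrt{\frac{120887}{24708} + S}$ ($V{\left(S \right)} = \sqrt{S + \frac{120887}{24708}} = \sqrt{\frac{120887}{24708} + S}$)
$\frac{\left(-347 + 200\right)^{2}}{V{\left(-672 \right)}} + \frac{49630}{496295} = \frac{\left(-347 + 200\right)^{2}}{\frac{1}{12354} \sqrt{746718999 + 152621316 \left(-672\right)}} + \frac{49630}{496295} = \frac{\left(-147\right)^{2}}{\frac{1}{12354} \sqrt{746718999 - 102561524352}} + 49630 \cdot \frac{1}{496295} = \frac{21609}{\frac{1}{12354} \sqrt{-101814805353}} + \frac{9926}{99259} = \frac{21609}{\frac{1}{12354} i \sqrt{101814805353}} + \frac{9926}{99259} = 21609 \left(- \frac{2 i \sqrt{101814805353}}{16482889}\right) + \frac{9926}{99259} = - \frac{43218 i \sqrt{101814805353}}{16482889} + \frac{9926}{99259} = \frac{9926}{99259} - \frac{43218 i \sqrt{101814805353}}{16482889}$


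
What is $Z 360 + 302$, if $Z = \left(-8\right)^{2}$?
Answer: $23342$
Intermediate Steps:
$Z = 64$
$Z 360 + 302 = 64 \cdot 360 + 302 = 23040 + 302 = 23342$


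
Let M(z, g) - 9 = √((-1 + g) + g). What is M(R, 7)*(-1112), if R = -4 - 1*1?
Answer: -10008 - 1112*√13 ≈ -14017.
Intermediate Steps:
R = -5 (R = -4 - 1 = -5)
M(z, g) = 9 + √(-1 + 2*g) (M(z, g) = 9 + √((-1 + g) + g) = 9 + √(-1 + 2*g))
M(R, 7)*(-1112) = (9 + √(-1 + 2*7))*(-1112) = (9 + √(-1 + 14))*(-1112) = (9 + √13)*(-1112) = -10008 - 1112*√13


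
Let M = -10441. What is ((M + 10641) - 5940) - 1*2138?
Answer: -7878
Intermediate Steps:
((M + 10641) - 5940) - 1*2138 = ((-10441 + 10641) - 5940) - 1*2138 = (200 - 5940) - 2138 = -5740 - 2138 = -7878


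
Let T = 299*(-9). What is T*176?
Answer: -473616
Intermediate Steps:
T = -2691
T*176 = -2691*176 = -473616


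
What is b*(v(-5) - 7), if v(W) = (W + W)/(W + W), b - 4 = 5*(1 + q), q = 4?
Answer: -174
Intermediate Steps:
b = 29 (b = 4 + 5*(1 + 4) = 4 + 5*5 = 4 + 25 = 29)
v(W) = 1 (v(W) = (2*W)/((2*W)) = (2*W)*(1/(2*W)) = 1)
b*(v(-5) - 7) = 29*(1 - 7) = 29*(-6) = -174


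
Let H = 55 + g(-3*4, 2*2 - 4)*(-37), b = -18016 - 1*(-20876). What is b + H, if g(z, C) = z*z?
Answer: -2413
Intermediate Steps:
g(z, C) = z**2
b = 2860 (b = -18016 + 20876 = 2860)
H = -5273 (H = 55 + (-3*4)**2*(-37) = 55 + (-12)**2*(-37) = 55 + 144*(-37) = 55 - 5328 = -5273)
b + H = 2860 - 5273 = -2413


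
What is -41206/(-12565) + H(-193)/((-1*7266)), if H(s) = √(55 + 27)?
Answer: 41206/12565 - √82/7266 ≈ 3.2782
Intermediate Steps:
H(s) = √82
-41206/(-12565) + H(-193)/((-1*7266)) = -41206/(-12565) + √82/((-1*7266)) = -41206*(-1/12565) + √82/(-7266) = 41206/12565 + √82*(-1/7266) = 41206/12565 - √82/7266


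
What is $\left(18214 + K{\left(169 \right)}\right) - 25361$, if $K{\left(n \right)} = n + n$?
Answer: $-6809$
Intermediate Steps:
$K{\left(n \right)} = 2 n$
$\left(18214 + K{\left(169 \right)}\right) - 25361 = \left(18214 + 2 \cdot 169\right) - 25361 = \left(18214 + 338\right) - 25361 = 18552 - 25361 = -6809$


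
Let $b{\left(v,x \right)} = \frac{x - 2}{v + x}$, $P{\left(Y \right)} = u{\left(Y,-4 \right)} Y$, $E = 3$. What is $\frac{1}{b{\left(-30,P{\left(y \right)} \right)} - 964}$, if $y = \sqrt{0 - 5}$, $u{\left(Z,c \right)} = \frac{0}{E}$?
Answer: $- \frac{15}{14459} \approx -0.0010374$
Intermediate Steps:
$u{\left(Z,c \right)} = 0$ ($u{\left(Z,c \right)} = \frac{0}{3} = 0 \cdot \frac{1}{3} = 0$)
$y = i \sqrt{5}$ ($y = \sqrt{-5} = i \sqrt{5} \approx 2.2361 i$)
$P{\left(Y \right)} = 0$ ($P{\left(Y \right)} = 0 Y = 0$)
$b{\left(v,x \right)} = \frac{-2 + x}{v + x}$
$\frac{1}{b{\left(-30,P{\left(y \right)} \right)} - 964} = \frac{1}{\frac{-2 + 0}{-30 + 0} - 964} = \frac{1}{\frac{1}{-30} \left(-2\right) - 964} = \frac{1}{\left(- \frac{1}{30}\right) \left(-2\right) - 964} = \frac{1}{\frac{1}{15} - 964} = \frac{1}{- \frac{14459}{15}} = - \frac{15}{14459}$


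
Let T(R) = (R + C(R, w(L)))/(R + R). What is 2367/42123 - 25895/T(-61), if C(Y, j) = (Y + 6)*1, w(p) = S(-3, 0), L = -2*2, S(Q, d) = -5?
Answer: -22179047633/814378 ≈ -27234.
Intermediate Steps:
L = -4
w(p) = -5
C(Y, j) = 6 + Y (C(Y, j) = (6 + Y)*1 = 6 + Y)
T(R) = (6 + 2*R)/(2*R) (T(R) = (R + (6 + R))/(R + R) = (6 + 2*R)/((2*R)) = (6 + 2*R)*(1/(2*R)) = (6 + 2*R)/(2*R))
2367/42123 - 25895/T(-61) = 2367/42123 - 25895*(-61/(3 - 61)) = 2367*(1/42123) - 25895/((-1/61*(-58))) = 789/14041 - 25895/58/61 = 789/14041 - 25895*61/58 = 789/14041 - 1579595/58 = -22179047633/814378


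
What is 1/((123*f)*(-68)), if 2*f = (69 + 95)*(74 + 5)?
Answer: -1/54181992 ≈ -1.8456e-8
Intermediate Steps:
f = 6478 (f = ((69 + 95)*(74 + 5))/2 = (164*79)/2 = (½)*12956 = 6478)
1/((123*f)*(-68)) = 1/((123*6478)*(-68)) = 1/(796794*(-68)) = 1/(-54181992) = -1/54181992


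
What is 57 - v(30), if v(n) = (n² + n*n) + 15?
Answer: -1758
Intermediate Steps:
v(n) = 15 + 2*n² (v(n) = (n² + n²) + 15 = 2*n² + 15 = 15 + 2*n²)
57 - v(30) = 57 - (15 + 2*30²) = 57 - (15 + 2*900) = 57 - (15 + 1800) = 57 - 1*1815 = 57 - 1815 = -1758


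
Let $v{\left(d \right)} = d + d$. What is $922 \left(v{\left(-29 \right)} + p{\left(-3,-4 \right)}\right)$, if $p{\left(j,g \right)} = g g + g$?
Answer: $-42412$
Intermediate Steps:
$p{\left(j,g \right)} = g + g^{2}$ ($p{\left(j,g \right)} = g^{2} + g = g + g^{2}$)
$v{\left(d \right)} = 2 d$
$922 \left(v{\left(-29 \right)} + p{\left(-3,-4 \right)}\right) = 922 \left(2 \left(-29\right) - 4 \left(1 - 4\right)\right) = 922 \left(-58 - -12\right) = 922 \left(-58 + 12\right) = 922 \left(-46\right) = -42412$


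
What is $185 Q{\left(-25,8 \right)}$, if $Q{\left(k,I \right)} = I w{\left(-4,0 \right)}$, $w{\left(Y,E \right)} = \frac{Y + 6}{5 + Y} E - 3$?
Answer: $-4440$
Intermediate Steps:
$w{\left(Y,E \right)} = -3 + \frac{E \left(6 + Y\right)}{5 + Y}$ ($w{\left(Y,E \right)} = \frac{6 + Y}{5 + Y} E - 3 = \frac{E \left(6 + Y\right)}{5 + Y} - 3 = -3 + \frac{E \left(6 + Y\right)}{5 + Y}$)
$Q{\left(k,I \right)} = - 3 I$ ($Q{\left(k,I \right)} = I \frac{-15 - -12 + 6 \cdot 0 + 0 \left(-4\right)}{5 - 4} = I \frac{-15 + 12 + 0 + 0}{1} = I 1 \left(-3\right) = I \left(-3\right) = - 3 I$)
$185 Q{\left(-25,8 \right)} = 185 \left(\left(-3\right) 8\right) = 185 \left(-24\right) = -4440$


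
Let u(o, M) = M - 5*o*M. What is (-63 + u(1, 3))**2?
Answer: 5625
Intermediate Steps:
u(o, M) = M - 5*M*o
(-63 + u(1, 3))**2 = (-63 + 3*(1 - 5*1))**2 = (-63 + 3*(1 - 5))**2 = (-63 + 3*(-4))**2 = (-63 - 12)**2 = (-75)**2 = 5625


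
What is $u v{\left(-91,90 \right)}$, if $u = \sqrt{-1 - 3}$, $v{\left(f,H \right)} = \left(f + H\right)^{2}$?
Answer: $2 i \approx 2.0 i$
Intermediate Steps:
$v{\left(f,H \right)} = \left(H + f\right)^{2}$
$u = 2 i$ ($u = \sqrt{-4} = 2 i \approx 2.0 i$)
$u v{\left(-91,90 \right)} = 2 i \left(90 - 91\right)^{2} = 2 i \left(-1\right)^{2} = 2 i 1 = 2 i$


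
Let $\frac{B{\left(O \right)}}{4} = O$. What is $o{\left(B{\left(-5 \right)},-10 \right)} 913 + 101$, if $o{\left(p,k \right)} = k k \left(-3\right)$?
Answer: $-273799$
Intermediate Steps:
$B{\left(O \right)} = 4 O$
$o{\left(p,k \right)} = - 3 k^{2}$ ($o{\left(p,k \right)} = k^{2} \left(-3\right) = - 3 k^{2}$)
$o{\left(B{\left(-5 \right)},-10 \right)} 913 + 101 = - 3 \left(-10\right)^{2} \cdot 913 + 101 = \left(-3\right) 100 \cdot 913 + 101 = \left(-300\right) 913 + 101 = -273900 + 101 = -273799$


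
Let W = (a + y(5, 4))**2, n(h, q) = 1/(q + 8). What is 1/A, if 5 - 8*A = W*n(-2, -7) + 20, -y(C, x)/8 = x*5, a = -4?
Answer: -8/26911 ≈ -0.00029728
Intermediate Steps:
n(h, q) = 1/(8 + q)
y(C, x) = -40*x (y(C, x) = -8*x*5 = -40*x)
W = 26896 (W = (-4 - 40*4)**2 = (-4 - 160)**2 = (-164)**2 = 26896)
A = -26911/8 (A = 5/8 - (26896/(8 - 7) + 20)/8 = 5/8 - (26896/1 + 20)/8 = 5/8 - (26896*1 + 20)/8 = 5/8 - (26896 + 20)/8 = 5/8 - 1/8*26916 = 5/8 - 6729/2 = -26911/8 ≈ -3363.9)
1/A = 1/(-26911/8) = -8/26911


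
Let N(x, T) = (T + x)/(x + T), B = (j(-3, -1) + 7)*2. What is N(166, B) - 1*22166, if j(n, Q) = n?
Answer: -22165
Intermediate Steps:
B = 8 (B = (-3 + 7)*2 = 4*2 = 8)
N(x, T) = 1 (N(x, T) = (T + x)/(T + x) = 1)
N(166, B) - 1*22166 = 1 - 1*22166 = 1 - 22166 = -22165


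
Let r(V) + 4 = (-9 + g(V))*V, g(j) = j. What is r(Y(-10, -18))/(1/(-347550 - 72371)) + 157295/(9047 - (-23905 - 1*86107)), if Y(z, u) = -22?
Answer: -33896863644547/119059 ≈ -2.8471e+8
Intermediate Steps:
r(V) = -4 + V*(-9 + V) (r(V) = -4 + (-9 + V)*V = -4 + V*(-9 + V))
r(Y(-10, -18))/(1/(-347550 - 72371)) + 157295/(9047 - (-23905 - 1*86107)) = (-4 + (-22)**2 - 9*(-22))/(1/(-347550 - 72371)) + 157295/(9047 - (-23905 - 1*86107)) = (-4 + 484 + 198)/(1/(-419921)) + 157295/(9047 - (-23905 - 86107)) = 678/(-1/419921) + 157295/(9047 - 1*(-110012)) = 678*(-419921) + 157295/(9047 + 110012) = -284706438 + 157295/119059 = -33896863644547/119059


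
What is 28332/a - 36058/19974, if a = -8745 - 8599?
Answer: -148911665/43303632 ≈ -3.4388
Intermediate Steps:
a = -17344
28332/a - 36058/19974 = 28332/(-17344) - 36058/19974 = 28332*(-1/17344) - 36058*1/19974 = -7083/4336 - 18029/9987 = -148911665/43303632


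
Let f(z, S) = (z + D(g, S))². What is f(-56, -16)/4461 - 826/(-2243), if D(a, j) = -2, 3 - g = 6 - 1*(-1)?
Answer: 11230238/10006023 ≈ 1.1223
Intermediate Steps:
g = -4 (g = 3 - (6 - 1*(-1)) = 3 - (6 + 1) = 3 - 1*7 = 3 - 7 = -4)
f(z, S) = (-2 + z)² (f(z, S) = (z - 2)² = (-2 + z)²)
f(-56, -16)/4461 - 826/(-2243) = (-2 - 56)²/4461 - 826/(-2243) = (-58)²*(1/4461) - 826*(-1/2243) = 3364*(1/4461) + 826/2243 = 3364/4461 + 826/2243 = 11230238/10006023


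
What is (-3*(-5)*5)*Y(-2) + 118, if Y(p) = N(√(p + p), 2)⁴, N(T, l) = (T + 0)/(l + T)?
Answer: 397/4 ≈ 99.250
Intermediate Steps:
N(T, l) = T/(T + l)
Y(p) = 4*p²/(2 + √2*√p)⁴ (Y(p) = (√(p + p)/(√(p + p) + 2))⁴ = (√(2*p)/(√(2*p) + 2))⁴ = ((√2*√p)/(√2*√p + 2))⁴ = ((√2*√p)/(2 + √2*√p))⁴ = (√2*√p/(2 + √2*√p))⁴ = 4*p²/(2 + √2*√p)⁴)
(-3*(-5)*5)*Y(-2) + 118 = (-3*(-5)*5)*(4*(-2)²/(2 + √2*√(-2))⁴) + 118 = (15*5)*(4*4/(2 + √2*(I*√2))⁴) + 118 = 75*(4*4/(2 + 2*I)⁴) + 118 = 75*(16/(2 + 2*I)⁴) + 118 = 1200/(2 + 2*I)⁴ + 118 = 118 + 1200/(2 + 2*I)⁴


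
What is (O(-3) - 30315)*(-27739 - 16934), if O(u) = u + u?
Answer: 1354530033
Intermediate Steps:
O(u) = 2*u
(O(-3) - 30315)*(-27739 - 16934) = (2*(-3) - 30315)*(-27739 - 16934) = (-6 - 30315)*(-44673) = -30321*(-44673) = 1354530033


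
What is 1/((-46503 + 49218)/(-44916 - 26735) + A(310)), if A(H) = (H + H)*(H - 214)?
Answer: 71651/4264664805 ≈ 1.6801e-5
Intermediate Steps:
A(H) = 2*H*(-214 + H) (A(H) = (2*H)*(-214 + H) = 2*H*(-214 + H))
1/((-46503 + 49218)/(-44916 - 26735) + A(310)) = 1/((-46503 + 49218)/(-44916 - 26735) + 2*310*(-214 + 310)) = 1/(2715/(-71651) + 2*310*96) = 1/(2715*(-1/71651) + 59520) = 1/(-2715/71651 + 59520) = 1/(4264664805/71651) = 71651/4264664805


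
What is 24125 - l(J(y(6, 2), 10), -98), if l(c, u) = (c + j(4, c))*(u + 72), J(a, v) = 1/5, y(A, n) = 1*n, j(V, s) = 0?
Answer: 120651/5 ≈ 24130.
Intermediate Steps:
y(A, n) = n
J(a, v) = ⅕
l(c, u) = c*(72 + u) (l(c, u) = (c + 0)*(u + 72) = c*(72 + u))
24125 - l(J(y(6, 2), 10), -98) = 24125 - (72 - 98)/5 = 24125 - (-26)/5 = 24125 - 1*(-26/5) = 24125 + 26/5 = 120651/5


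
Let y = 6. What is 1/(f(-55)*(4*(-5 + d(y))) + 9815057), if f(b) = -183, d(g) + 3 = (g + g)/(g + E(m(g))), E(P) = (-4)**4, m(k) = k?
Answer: 131/1286535211 ≈ 1.0182e-7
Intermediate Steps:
E(P) = 256
d(g) = -3 + 2*g/(256 + g) (d(g) = -3 + (g + g)/(g + 256) = -3 + (2*g)/(256 + g) = -3 + 2*g/(256 + g))
1/(f(-55)*(4*(-5 + d(y))) + 9815057) = 1/(-732*(-5 + (-768 - 1*6)/(256 + 6)) + 9815057) = 1/(-732*(-5 + (-768 - 6)/262) + 9815057) = 1/(-732*(-5 + (1/262)*(-774)) + 9815057) = 1/(-732*(-5 - 387/131) + 9815057) = 1/(-732*(-1042)/131 + 9815057) = 1/(-183*(-4168/131) + 9815057) = 1/(762744/131 + 9815057) = 1/(1286535211/131) = 131/1286535211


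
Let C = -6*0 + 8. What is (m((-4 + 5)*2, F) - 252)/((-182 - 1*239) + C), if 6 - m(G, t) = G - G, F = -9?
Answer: 246/413 ≈ 0.59564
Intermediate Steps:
m(G, t) = 6 (m(G, t) = 6 - (G - G) = 6 - 1*0 = 6 + 0 = 6)
C = 8 (C = 0 + 8 = 8)
(m((-4 + 5)*2, F) - 252)/((-182 - 1*239) + C) = (6 - 252)/((-182 - 1*239) + 8) = -246/((-182 - 239) + 8) = -246/(-421 + 8) = -246/(-413) = -246*(-1/413) = 246/413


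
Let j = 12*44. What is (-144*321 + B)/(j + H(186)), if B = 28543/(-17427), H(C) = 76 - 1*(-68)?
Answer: -805574191/11710944 ≈ -68.788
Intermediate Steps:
H(C) = 144 (H(C) = 76 + 68 = 144)
j = 528
B = -28543/17427 (B = 28543*(-1/17427) = -28543/17427 ≈ -1.6379)
(-144*321 + B)/(j + H(186)) = (-144*321 - 28543/17427)/(528 + 144) = (-46224 - 28543/17427)/672 = -805574191/17427*1/672 = -805574191/11710944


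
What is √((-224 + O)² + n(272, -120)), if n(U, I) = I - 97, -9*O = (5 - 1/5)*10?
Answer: √471391/3 ≈ 228.86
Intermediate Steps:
O = -16/3 (O = -(5 - 1/5)*10/9 = -(5 - 1*⅕)*10/9 = -(5 - ⅕)*10/9 = -8*10/15 = -⅑*48 = -16/3 ≈ -5.3333)
n(U, I) = -97 + I
√((-224 + O)² + n(272, -120)) = √((-224 - 16/3)² + (-97 - 120)) = √((-688/3)² - 217) = √(473344/9 - 217) = √(471391/9) = √471391/3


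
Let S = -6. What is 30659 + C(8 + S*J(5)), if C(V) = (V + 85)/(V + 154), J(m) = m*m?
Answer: 122617/4 ≈ 30654.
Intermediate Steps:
J(m) = m**2
C(V) = (85 + V)/(154 + V)
30659 + C(8 + S*J(5)) = 30659 + (85 + (8 - 6*5**2))/(154 + (8 - 6*5**2)) = 30659 + (85 + (8 - 6*25))/(154 + (8 - 6*25)) = 30659 + (85 + (8 - 150))/(154 + (8 - 150)) = 30659 + (85 - 142)/(154 - 142) = 30659 - 57/12 = 30659 + (1/12)*(-57) = 30659 - 19/4 = 122617/4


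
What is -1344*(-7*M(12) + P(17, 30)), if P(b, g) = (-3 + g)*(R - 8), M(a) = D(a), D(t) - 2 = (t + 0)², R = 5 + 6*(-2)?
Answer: 1917888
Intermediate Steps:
R = -7 (R = 5 - 12 = -7)
D(t) = 2 + t² (D(t) = 2 + (t + 0)² = 2 + t²)
M(a) = 2 + a²
P(b, g) = 45 - 15*g (P(b, g) = (-3 + g)*(-7 - 8) = (-3 + g)*(-15) = 45 - 15*g)
-1344*(-7*M(12) + P(17, 30)) = -1344*(-7*(2 + 12²) + (45 - 15*30)) = -1344*(-7*(2 + 144) + (45 - 450)) = -1344*(-7*146 - 405) = -1344*(-1022 - 405) = -1344*(-1427) = 1917888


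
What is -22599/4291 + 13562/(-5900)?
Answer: -95764321/12658450 ≈ -7.5652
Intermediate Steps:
-22599/4291 + 13562/(-5900) = -22599*1/4291 + 13562*(-1/5900) = -22599/4291 - 6781/2950 = -95764321/12658450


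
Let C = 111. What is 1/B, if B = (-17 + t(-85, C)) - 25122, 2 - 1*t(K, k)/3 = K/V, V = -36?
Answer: -12/301681 ≈ -3.9777e-5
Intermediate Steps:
t(K, k) = 6 + K/12 (t(K, k) = 6 - 3*K/(-36) = 6 - 3*K*(-1)/36 = 6 - (-1)*K/12 = 6 + K/12)
B = -301681/12 (B = (-17 + (6 + (1/12)*(-85))) - 25122 = (-17 + (6 - 85/12)) - 25122 = (-17 - 13/12) - 25122 = -217/12 - 25122 = -301681/12 ≈ -25140.)
1/B = 1/(-301681/12) = -12/301681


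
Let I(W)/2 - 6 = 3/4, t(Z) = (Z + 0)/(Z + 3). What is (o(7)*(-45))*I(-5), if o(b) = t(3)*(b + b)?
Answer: -8505/2 ≈ -4252.5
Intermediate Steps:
t(Z) = Z/(3 + Z)
I(W) = 27/2 (I(W) = 12 + 2*(3/4) = 12 + 2*(3*(¼)) = 12 + 2*(¾) = 12 + 3/2 = 27/2)
o(b) = b (o(b) = (3/(3 + 3))*(b + b) = (3/6)*(2*b) = (3*(⅙))*(2*b) = (2*b)/2 = b)
(o(7)*(-45))*I(-5) = (7*(-45))*(27/2) = -315*27/2 = -8505/2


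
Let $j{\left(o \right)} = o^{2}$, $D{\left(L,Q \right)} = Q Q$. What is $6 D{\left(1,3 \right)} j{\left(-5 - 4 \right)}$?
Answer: $4374$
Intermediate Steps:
$D{\left(L,Q \right)} = Q^{2}$
$6 D{\left(1,3 \right)} j{\left(-5 - 4 \right)} = 6 \cdot 3^{2} \left(-5 - 4\right)^{2} = 6 \cdot 9 \left(-9\right)^{2} = 54 \cdot 81 = 4374$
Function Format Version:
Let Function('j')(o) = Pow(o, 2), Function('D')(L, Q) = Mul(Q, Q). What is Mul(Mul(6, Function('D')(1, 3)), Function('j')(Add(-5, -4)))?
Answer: 4374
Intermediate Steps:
Function('D')(L, Q) = Pow(Q, 2)
Mul(Mul(6, Function('D')(1, 3)), Function('j')(Add(-5, -4))) = Mul(Mul(6, Pow(3, 2)), Pow(Add(-5, -4), 2)) = Mul(Mul(6, 9), Pow(-9, 2)) = Mul(54, 81) = 4374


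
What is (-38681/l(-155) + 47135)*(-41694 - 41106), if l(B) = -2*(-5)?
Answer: -3582499320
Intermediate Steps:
l(B) = 10
(-38681/l(-155) + 47135)*(-41694 - 41106) = (-38681/10 + 47135)*(-41694 - 41106) = (-38681*⅒ + 47135)*(-82800) = (-38681/10 + 47135)*(-82800) = (432669/10)*(-82800) = -3582499320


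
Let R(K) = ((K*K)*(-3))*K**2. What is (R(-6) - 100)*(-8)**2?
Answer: -255232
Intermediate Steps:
R(K) = -3*K**4 (R(K) = (K**2*(-3))*K**2 = (-3*K**2)*K**2 = -3*K**4)
(R(-6) - 100)*(-8)**2 = (-3*(-6)**4 - 100)*(-8)**2 = (-3*1296 - 100)*64 = (-3888 - 100)*64 = -3988*64 = -255232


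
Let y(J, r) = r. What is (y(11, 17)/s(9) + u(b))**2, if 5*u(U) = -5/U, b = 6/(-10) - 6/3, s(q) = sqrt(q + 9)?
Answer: 49291/3042 + 85*sqrt(2)/39 ≈ 19.286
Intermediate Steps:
s(q) = sqrt(9 + q)
b = -13/5 (b = 6*(-1/10) - 6*1/3 = -3/5 - 2 = -13/5 ≈ -2.6000)
u(U) = -1/U (u(U) = (-5/U)/5 = -1/U)
(y(11, 17)/s(9) + u(b))**2 = (17/(sqrt(9 + 9)) - 1/(-13/5))**2 = (17/(sqrt(18)) - 1*(-5/13))**2 = (17/((3*sqrt(2))) + 5/13)**2 = (17*(sqrt(2)/6) + 5/13)**2 = (17*sqrt(2)/6 + 5/13)**2 = (5/13 + 17*sqrt(2)/6)**2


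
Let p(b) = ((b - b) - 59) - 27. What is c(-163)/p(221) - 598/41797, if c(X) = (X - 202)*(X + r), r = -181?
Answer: -61024218/41797 ≈ -1460.0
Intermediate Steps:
p(b) = -86 (p(b) = (0 - 59) - 27 = -59 - 27 = -86)
c(X) = (-202 + X)*(-181 + X) (c(X) = (X - 202)*(X - 181) = (-202 + X)*(-181 + X))
c(-163)/p(221) - 598/41797 = (36562 + (-163)² - 383*(-163))/(-86) - 598/41797 = (36562 + 26569 + 62429)*(-1/86) - 598*1/41797 = 125560*(-1/86) - 598/41797 = -1460 - 598/41797 = -61024218/41797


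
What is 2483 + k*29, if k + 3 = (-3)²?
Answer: 2657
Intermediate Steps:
k = 6 (k = -3 + (-3)² = -3 + 9 = 6)
2483 + k*29 = 2483 + 6*29 = 2483 + 174 = 2657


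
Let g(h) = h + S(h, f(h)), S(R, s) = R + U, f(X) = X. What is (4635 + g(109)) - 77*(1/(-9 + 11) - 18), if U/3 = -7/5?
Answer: 61963/10 ≈ 6196.3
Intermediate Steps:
U = -21/5 (U = 3*(-7/5) = -21/5 ≈ -4.2000)
S(R, s) = -21/5 + R (S(R, s) = R - 21/5 = -21/5 + R)
g(h) = -21/5 + 2*h (g(h) = h + (-21/5 + h) = -21/5 + 2*h)
(4635 + g(109)) - 77*(1/(-9 + 11) - 18) = (4635 + (-21/5 + 2*109)) - 77*(1/(-9 + 11) - 18) = (4635 + (-21/5 + 218)) - 77*(1/2 - 18) = (4635 + 1069/5) - 77*(1*(½) - 18) = 24244/5 - 77*(½ - 18) = 24244/5 - 77*(-35/2) = 24244/5 + 2695/2 = 61963/10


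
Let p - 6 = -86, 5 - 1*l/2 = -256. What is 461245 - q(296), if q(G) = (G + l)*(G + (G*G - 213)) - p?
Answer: -71276617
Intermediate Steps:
l = 522 (l = 10 - 2*(-256) = 10 + 512 = 522)
p = -80 (p = 6 - 86 = -80)
q(G) = 80 + (522 + G)*(-213 + G + G²) (q(G) = (G + 522)*(G + (G*G - 213)) - 1*(-80) = (522 + G)*(G + (G² - 213)) + 80 = (522 + G)*(G + (-213 + G²)) + 80 = (522 + G)*(-213 + G + G²) + 80 = 80 + (522 + G)*(-213 + G + G²))
461245 - q(296) = 461245 - (-111106 + 296³ + 309*296 + 523*296²) = 461245 - (-111106 + 25934336 + 91464 + 523*87616) = 461245 - (-111106 + 25934336 + 91464 + 45823168) = 461245 - 1*71737862 = 461245 - 71737862 = -71276617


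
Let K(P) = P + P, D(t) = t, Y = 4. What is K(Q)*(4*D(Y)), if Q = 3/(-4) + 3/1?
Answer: 72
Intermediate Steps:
Q = 9/4 (Q = 3*(-¼) + 3*1 = -¾ + 3 = 9/4 ≈ 2.2500)
K(P) = 2*P
K(Q)*(4*D(Y)) = (2*(9/4))*(4*4) = (9/2)*16 = 72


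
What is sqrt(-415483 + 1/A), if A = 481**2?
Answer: I*sqrt(96126562362)/481 ≈ 644.58*I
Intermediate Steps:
A = 231361
sqrt(-415483 + 1/A) = sqrt(-415483 + 1/231361) = sqrt(-96126562362/231361) = I*sqrt(96126562362)/481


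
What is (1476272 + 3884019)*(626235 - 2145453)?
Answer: -8143450572438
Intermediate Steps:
(1476272 + 3884019)*(626235 - 2145453) = 5360291*(-1519218) = -8143450572438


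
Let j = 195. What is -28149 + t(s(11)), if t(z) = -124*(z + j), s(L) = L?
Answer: -53693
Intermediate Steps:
t(z) = -24180 - 124*z (t(z) = -124*(z + 195) = -124*(195 + z) = -24180 - 124*z)
-28149 + t(s(11)) = -28149 + (-24180 - 124*11) = -28149 + (-24180 - 1364) = -28149 - 25544 = -53693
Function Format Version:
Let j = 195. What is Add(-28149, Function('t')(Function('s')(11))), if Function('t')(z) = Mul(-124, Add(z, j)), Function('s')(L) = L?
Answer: -53693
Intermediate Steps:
Function('t')(z) = Add(-24180, Mul(-124, z)) (Function('t')(z) = Mul(-124, Add(z, 195)) = Mul(-124, Add(195, z)) = Add(-24180, Mul(-124, z)))
Add(-28149, Function('t')(Function('s')(11))) = Add(-28149, Add(-24180, Mul(-124, 11))) = Add(-28149, Add(-24180, -1364)) = Add(-28149, -25544) = -53693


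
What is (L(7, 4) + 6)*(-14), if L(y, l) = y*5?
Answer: -574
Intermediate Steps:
L(y, l) = 5*y
(L(7, 4) + 6)*(-14) = (5*7 + 6)*(-14) = (35 + 6)*(-14) = 41*(-14) = -574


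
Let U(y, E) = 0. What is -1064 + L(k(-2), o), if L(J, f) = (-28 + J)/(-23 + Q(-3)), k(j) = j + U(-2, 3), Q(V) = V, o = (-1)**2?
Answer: -13817/13 ≈ -1062.8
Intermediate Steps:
o = 1
k(j) = j (k(j) = j + 0 = j)
L(J, f) = 14/13 - J/26 (L(J, f) = (-28 + J)/(-23 - 3) = (-28 + J)/(-26) = (-28 + J)*(-1/26) = 14/13 - J/26)
-1064 + L(k(-2), o) = -1064 + (14/13 - 1/26*(-2)) = -1064 + (14/13 + 1/13) = -1064 + 15/13 = -13817/13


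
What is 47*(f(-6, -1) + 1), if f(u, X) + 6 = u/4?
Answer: -611/2 ≈ -305.50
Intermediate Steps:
f(u, X) = -6 + u/4
47*(f(-6, -1) + 1) = 47*((-6 + (¼)*(-6)) + 1) = 47*((-6 - 3/2) + 1) = 47*(-15/2 + 1) = 47*(-13/2) = -611/2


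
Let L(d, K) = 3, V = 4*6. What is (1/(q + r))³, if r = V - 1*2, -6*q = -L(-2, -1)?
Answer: 8/91125 ≈ 8.7791e-5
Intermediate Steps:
V = 24
q = ½ (q = -(-1)*3/6 = -⅙*(-3) = ½ ≈ 0.50000)
r = 22 (r = 24 - 1*2 = 24 - 2 = 22)
(1/(q + r))³ = (1/(½ + 22))³ = (1/(45/2))³ = (2/45)³ = 8/91125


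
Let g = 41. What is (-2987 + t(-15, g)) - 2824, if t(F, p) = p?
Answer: -5770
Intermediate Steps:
(-2987 + t(-15, g)) - 2824 = (-2987 + 41) - 2824 = -2946 - 2824 = -5770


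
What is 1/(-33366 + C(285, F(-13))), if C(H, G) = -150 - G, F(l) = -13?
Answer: -1/33503 ≈ -2.9848e-5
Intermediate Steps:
1/(-33366 + C(285, F(-13))) = 1/(-33366 + (-150 - 1*(-13))) = 1/(-33366 + (-150 + 13)) = 1/(-33366 - 137) = 1/(-33503) = -1/33503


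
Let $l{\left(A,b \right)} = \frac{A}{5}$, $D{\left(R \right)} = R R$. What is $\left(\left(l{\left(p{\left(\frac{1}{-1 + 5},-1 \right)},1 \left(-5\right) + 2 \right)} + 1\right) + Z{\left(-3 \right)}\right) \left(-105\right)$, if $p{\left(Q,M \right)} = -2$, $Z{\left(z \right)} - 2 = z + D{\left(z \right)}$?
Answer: $-903$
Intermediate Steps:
$D{\left(R \right)} = R^{2}$
$Z{\left(z \right)} = 2 + z + z^{2}$ ($Z{\left(z \right)} = 2 + \left(z + z^{2}\right) = 2 + z + z^{2}$)
$l{\left(A,b \right)} = \frac{A}{5}$ ($l{\left(A,b \right)} = A \frac{1}{5} = \frac{A}{5}$)
$\left(\left(l{\left(p{\left(\frac{1}{-1 + 5},-1 \right)},1 \left(-5\right) + 2 \right)} + 1\right) + Z{\left(-3 \right)}\right) \left(-105\right) = \left(\left(\frac{1}{5} \left(-2\right) + 1\right) + \left(2 - 3 + \left(-3\right)^{2}\right)\right) \left(-105\right) = \left(\left(- \frac{2}{5} + 1\right) + \left(2 - 3 + 9\right)\right) \left(-105\right) = \left(\frac{3}{5} + 8\right) \left(-105\right) = \frac{43}{5} \left(-105\right) = -903$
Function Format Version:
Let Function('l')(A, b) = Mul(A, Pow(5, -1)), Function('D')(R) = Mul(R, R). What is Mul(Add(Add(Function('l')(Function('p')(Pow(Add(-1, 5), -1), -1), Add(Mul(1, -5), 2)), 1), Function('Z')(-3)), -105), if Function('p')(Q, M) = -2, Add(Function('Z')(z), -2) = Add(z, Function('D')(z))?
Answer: -903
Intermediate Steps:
Function('D')(R) = Pow(R, 2)
Function('Z')(z) = Add(2, z, Pow(z, 2)) (Function('Z')(z) = Add(2, Add(z, Pow(z, 2))) = Add(2, z, Pow(z, 2)))
Function('l')(A, b) = Mul(Rational(1, 5), A) (Function('l')(A, b) = Mul(A, Rational(1, 5)) = Mul(Rational(1, 5), A))
Mul(Add(Add(Function('l')(Function('p')(Pow(Add(-1, 5), -1), -1), Add(Mul(1, -5), 2)), 1), Function('Z')(-3)), -105) = Mul(Add(Add(Mul(Rational(1, 5), -2), 1), Add(2, -3, Pow(-3, 2))), -105) = Mul(Add(Add(Rational(-2, 5), 1), Add(2, -3, 9)), -105) = Mul(Add(Rational(3, 5), 8), -105) = Mul(Rational(43, 5), -105) = -903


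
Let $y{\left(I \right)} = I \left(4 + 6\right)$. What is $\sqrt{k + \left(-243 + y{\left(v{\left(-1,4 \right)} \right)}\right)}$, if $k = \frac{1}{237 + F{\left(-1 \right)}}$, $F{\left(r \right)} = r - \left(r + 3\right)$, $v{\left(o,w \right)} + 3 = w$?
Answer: $\frac{i \sqrt{1417546}}{78} \approx 15.264 i$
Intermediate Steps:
$v{\left(o,w \right)} = -3 + w$
$y{\left(I \right)} = 10 I$ ($y{\left(I \right)} = I 10 = 10 I$)
$F{\left(r \right)} = -3$ ($F{\left(r \right)} = r - \left(3 + r\right) = -3$)
$k = \frac{1}{234}$ ($k = \frac{1}{237 - 3} = \frac{1}{234} \approx 0.0042735$)
$\sqrt{k + \left(-243 + y{\left(v{\left(-1,4 \right)} \right)}\right)} = \sqrt{\frac{1}{234} - \left(243 - 10 \left(-3 + 4\right)\right)} = \sqrt{\frac{1}{234} + \left(-243 + 10 \cdot 1\right)} = \sqrt{\frac{1}{234} + \left(-243 + 10\right)} = \sqrt{\frac{1}{234} - 233} = \sqrt{- \frac{54521}{234}} = \frac{i \sqrt{1417546}}{78}$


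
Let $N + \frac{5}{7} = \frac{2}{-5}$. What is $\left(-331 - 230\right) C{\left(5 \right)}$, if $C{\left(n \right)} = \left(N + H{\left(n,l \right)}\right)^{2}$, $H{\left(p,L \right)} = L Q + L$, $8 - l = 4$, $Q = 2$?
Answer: $- \frac{81435321}{1225} \approx -66478.0$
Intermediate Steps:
$l = 4$ ($l = 8 - 4 = 4$)
$H{\left(p,L \right)} = 3 L$ ($H{\left(p,L \right)} = L 2 + L = 2 L + L = 3 L$)
$N = - \frac{39}{35}$ ($N = - \frac{5}{7} + \frac{2}{-5} = - \frac{5}{7} + 2 \left(- \frac{1}{5}\right) = - \frac{5}{7} - \frac{2}{5} = - \frac{39}{35} \approx -1.1143$)
$C{\left(n \right)} = \frac{145161}{1225}$ ($C{\left(n \right)} = \left(- \frac{39}{35} + 3 \cdot 4\right)^{2} = \left(- \frac{39}{35} + 12\right)^{2} = \left(\frac{381}{35}\right)^{2} = \frac{145161}{1225}$)
$\left(-331 - 230\right) C{\left(5 \right)} = \left(-331 - 230\right) \frac{145161}{1225} = \left(-561\right) \frac{145161}{1225} = - \frac{81435321}{1225}$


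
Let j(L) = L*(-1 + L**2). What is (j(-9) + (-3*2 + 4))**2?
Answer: 521284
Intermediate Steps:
(j(-9) + (-3*2 + 4))**2 = (((-9)**3 - 1*(-9)) + (-3*2 + 4))**2 = ((-729 + 9) + (-6 + 4))**2 = (-720 - 2)**2 = (-722)**2 = 521284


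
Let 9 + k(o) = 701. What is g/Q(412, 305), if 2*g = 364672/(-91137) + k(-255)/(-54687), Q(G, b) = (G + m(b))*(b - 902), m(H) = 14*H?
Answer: 185239671/257982833796469 ≈ 7.1803e-7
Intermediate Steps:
Q(G, b) = (-902 + b)*(G + 14*b) (Q(G, b) = (G + 14*b)*(b - 902) = (G + 14*b)*(-902 + b) = (-902 + b)*(G + 14*b))
k(o) = 692 (k(o) = -9 + 701 = 692)
g = -1111438026/553778791 (g = (364672/(-91137) + 692/(-54687))/2 = (364672*(-1/91137) + 692*(-1/54687))/2 = (-364672/91137 - 692/54687)/2 = (½)*(-2222876052/553778791) = -1111438026/553778791 ≈ -2.0070)
g/Q(412, 305) = -1111438026/(553778791*(-12628*305 - 902*412 + 14*305² + 412*305)) = -1111438026/(553778791*(-3851540 - 371624 + 14*93025 + 125660)) = -1111438026/(553778791*(-3851540 - 371624 + 1302350 + 125660)) = -1111438026/553778791/(-2795154) = -1111438026/553778791*(-1/2795154) = 185239671/257982833796469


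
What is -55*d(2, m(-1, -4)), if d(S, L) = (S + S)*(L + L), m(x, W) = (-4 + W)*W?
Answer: -14080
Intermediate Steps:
m(x, W) = W*(-4 + W)
d(S, L) = 4*L*S (d(S, L) = (2*S)*(2*L) = 4*L*S)
-55*d(2, m(-1, -4)) = -220*(-4*(-4 - 4))*2 = -220*(-4*(-8))*2 = -220*32*2 = -55*256 = -14080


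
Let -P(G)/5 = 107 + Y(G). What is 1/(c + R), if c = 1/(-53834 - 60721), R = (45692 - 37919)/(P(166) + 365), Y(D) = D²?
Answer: -3160572450/178114793 ≈ -17.745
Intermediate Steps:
P(G) = -535 - 5*G² (P(G) = -5*(107 + G²) = -535 - 5*G²)
R = -7773/137950 (R = (45692 - 37919)/((-535 - 5*166²) + 365) = 7773/((-535 - 5*27556) + 365) = 7773/((-535 - 137780) + 365) = 7773/(-138315 + 365) = 7773/(-137950) = 7773*(-1/137950) = -7773/137950 ≈ -0.056346)
c = -1/114555 (c = 1/(-114555) = -1/114555 ≈ -8.7294e-6)
1/(c + R) = 1/(-1/114555 - 7773/137950) = 1/(-178114793/3160572450) = -3160572450/178114793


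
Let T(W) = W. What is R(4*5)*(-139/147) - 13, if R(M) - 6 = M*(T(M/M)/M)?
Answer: -412/21 ≈ -19.619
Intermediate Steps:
R(M) = 7 (R(M) = 6 + M*((M/M)/M) = 6 + M*(1/M) = 6 + M/M = 6 + 1 = 7)
R(4*5)*(-139/147) - 13 = 7*(-139/147) - 13 = -139/21 - 13 = -412/21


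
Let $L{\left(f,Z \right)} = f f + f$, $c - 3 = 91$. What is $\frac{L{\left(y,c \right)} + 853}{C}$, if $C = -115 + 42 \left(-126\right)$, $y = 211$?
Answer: $- \frac{45585}{5407} \approx -8.4307$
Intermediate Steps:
$c = 94$ ($c = 3 + 91 = 94$)
$L{\left(f,Z \right)} = f + f^{2}$ ($L{\left(f,Z \right)} = f^{2} + f = f + f^{2}$)
$C = -5407$ ($C = -115 - 5292 = -5407$)
$\frac{L{\left(y,c \right)} + 853}{C} = \frac{211 \left(1 + 211\right) + 853}{-5407} = \left(211 \cdot 212 + 853\right) \left(- \frac{1}{5407}\right) = \left(44732 + 853\right) \left(- \frac{1}{5407}\right) = 45585 \left(- \frac{1}{5407}\right) = - \frac{45585}{5407}$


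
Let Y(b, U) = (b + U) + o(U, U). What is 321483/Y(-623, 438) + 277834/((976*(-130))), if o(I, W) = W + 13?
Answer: 10178964799/8437520 ≈ 1206.4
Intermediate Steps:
o(I, W) = 13 + W
Y(b, U) = 13 + b + 2*U (Y(b, U) = (b + U) + (13 + U) = (U + b) + (13 + U) = 13 + b + 2*U)
321483/Y(-623, 438) + 277834/((976*(-130))) = 321483/(13 - 623 + 2*438) + 277834/((976*(-130))) = 321483/(13 - 623 + 876) + 277834/(-126880) = 321483/266 + 277834*(-1/126880) = 321483*(1/266) - 138917/63440 = 321483/266 - 138917/63440 = 10178964799/8437520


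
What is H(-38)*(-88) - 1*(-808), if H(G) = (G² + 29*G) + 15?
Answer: -30608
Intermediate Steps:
H(G) = 15 + G² + 29*G
H(-38)*(-88) - 1*(-808) = (15 + (-38)² + 29*(-38))*(-88) - 1*(-808) = (15 + 1444 - 1102)*(-88) + 808 = 357*(-88) + 808 = -31416 + 808 = -30608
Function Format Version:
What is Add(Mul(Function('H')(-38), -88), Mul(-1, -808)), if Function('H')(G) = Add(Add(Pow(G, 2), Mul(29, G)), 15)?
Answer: -30608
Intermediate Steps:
Function('H')(G) = Add(15, Pow(G, 2), Mul(29, G))
Add(Mul(Function('H')(-38), -88), Mul(-1, -808)) = Add(Mul(Add(15, Pow(-38, 2), Mul(29, -38)), -88), Mul(-1, -808)) = Add(Mul(Add(15, 1444, -1102), -88), 808) = Add(Mul(357, -88), 808) = Add(-31416, 808) = -30608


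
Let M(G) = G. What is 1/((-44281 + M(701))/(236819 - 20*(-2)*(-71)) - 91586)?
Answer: -233979/21429244274 ≈ -1.0919e-5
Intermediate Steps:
1/((-44281 + M(701))/(236819 - 20*(-2)*(-71)) - 91586) = 1/((-44281 + 701)/(236819 - 20*(-2)*(-71)) - 91586) = 1/(-43580/(236819 + 40*(-71)) - 91586) = 1/(-43580/(236819 - 2840) - 91586) = 1/(-43580/233979 - 91586) = 1/(-21429244274/233979) = -233979/21429244274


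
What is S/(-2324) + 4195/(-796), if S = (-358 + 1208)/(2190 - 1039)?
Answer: -2805495695/532309876 ≈ -5.2704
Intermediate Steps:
S = 850/1151 ≈ 0.73849
S/(-2324) + 4195/(-796) = (850/1151)/(-2324) + 4195/(-796) = (850/1151)*(-1/2324) + 4195*(-1/796) = -425/1337462 - 4195/796 = -2805495695/532309876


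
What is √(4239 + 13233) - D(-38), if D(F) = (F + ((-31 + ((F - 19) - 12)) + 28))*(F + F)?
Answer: -8360 + 8*√273 ≈ -8227.8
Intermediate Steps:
D(F) = 2*F*(-34 + 2*F) (D(F) = (F + ((-31 + ((-19 + F) - 12)) + 28))*(2*F) = (F + ((-31 + (-31 + F)) + 28))*(2*F) = (F + ((-62 + F) + 28))*(2*F) = (F + (-34 + F))*(2*F) = (-34 + 2*F)*(2*F) = 2*F*(-34 + 2*F))
√(4239 + 13233) - D(-38) = √(4239 + 13233) - 4*(-38)*(-17 - 38) = √17472 - 4*(-38)*(-55) = 8*√273 - 1*8360 = 8*√273 - 8360 = -8360 + 8*√273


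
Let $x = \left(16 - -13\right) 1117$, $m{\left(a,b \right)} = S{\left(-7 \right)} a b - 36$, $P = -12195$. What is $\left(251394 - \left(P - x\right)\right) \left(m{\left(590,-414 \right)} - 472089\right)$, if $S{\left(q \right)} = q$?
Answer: $366335441490$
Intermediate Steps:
$m{\left(a,b \right)} = -36 - 7 a b$ ($m{\left(a,b \right)} = - 7 a b - 36 = -36 - 7 a b$)
$x = 32393$ ($x = \left(16 + 13\right) 1117 = 29 \cdot 1117 = 32393$)
$\left(251394 - \left(P - x\right)\right) \left(m{\left(590,-414 \right)} - 472089\right) = \left(251394 + \left(32393 - -12195\right)\right) \left(\left(-36 - 4130 \left(-414\right)\right) - 472089\right) = \left(251394 + \left(32393 + 12195\right)\right) \left(\left(-36 + 1709820\right) - 472089\right) = \left(251394 + 44588\right) \left(1709784 - 472089\right) = 295982 \cdot 1237695 = 366335441490$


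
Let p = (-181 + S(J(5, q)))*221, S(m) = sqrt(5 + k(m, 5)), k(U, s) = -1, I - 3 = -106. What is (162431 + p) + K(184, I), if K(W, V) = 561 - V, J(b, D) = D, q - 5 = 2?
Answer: 123536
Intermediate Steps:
q = 7 (q = 5 + 2 = 7)
I = -103 (I = 3 - 106 = -103)
S(m) = 2 (S(m) = sqrt(5 - 1) = sqrt(4) = 2)
p = -39559 (p = (-181 + 2)*221 = -179*221 = -39559)
(162431 + p) + K(184, I) = (162431 - 39559) + (561 - 1*(-103)) = 122872 + (561 + 103) = 122872 + 664 = 123536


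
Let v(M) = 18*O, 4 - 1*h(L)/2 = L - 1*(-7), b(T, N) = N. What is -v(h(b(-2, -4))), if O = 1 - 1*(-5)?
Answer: -108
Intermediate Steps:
O = 6 (O = 1 + 5 = 6)
h(L) = -6 - 2*L (h(L) = 8 - 2*(L - 1*(-7)) = 8 - 2*(L + 7) = 8 - 2*(7 + L) = 8 + (-14 - 2*L) = -6 - 2*L)
v(M) = 108 (v(M) = 18*6 = 108)
-v(h(b(-2, -4))) = -1*108 = -108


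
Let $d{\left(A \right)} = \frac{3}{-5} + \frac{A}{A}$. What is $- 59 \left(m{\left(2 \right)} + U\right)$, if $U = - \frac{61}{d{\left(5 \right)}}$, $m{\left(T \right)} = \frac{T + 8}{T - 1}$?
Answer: $\frac{16815}{2} \approx 8407.5$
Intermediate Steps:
$d{\left(A \right)} = \frac{2}{5}$ ($d{\left(A \right)} = 3 \left(- \frac{1}{5}\right) + 1 = - \frac{3}{5} + 1 = \frac{2}{5}$)
$m{\left(T \right)} = \frac{8 + T}{-1 + T}$
$U = - \frac{305}{2}$ ($U = - \frac{61}{\frac{2}{5}} = \left(-61\right) \frac{5}{2} = - \frac{305}{2} \approx -152.5$)
$- 59 \left(m{\left(2 \right)} + U\right) = - 59 \left(\frac{8 + 2}{-1 + 2} - \frac{305}{2}\right) = - 59 \left(1^{-1} \cdot 10 - \frac{305}{2}\right) = - 59 \left(1 \cdot 10 - \frac{305}{2}\right) = - 59 \left(10 - \frac{305}{2}\right) = \left(-59\right) \left(- \frac{285}{2}\right) = \frac{16815}{2}$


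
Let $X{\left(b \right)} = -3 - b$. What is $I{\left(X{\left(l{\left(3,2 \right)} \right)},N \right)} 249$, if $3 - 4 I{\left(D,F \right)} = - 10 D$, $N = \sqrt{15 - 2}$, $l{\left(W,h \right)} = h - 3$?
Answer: $- \frac{4233}{4} \approx -1058.3$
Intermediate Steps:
$l{\left(W,h \right)} = -3 + h$
$N = \sqrt{13} \approx 3.6056$
$I{\left(D,F \right)} = \frac{3}{4} + \frac{5 D}{2}$ ($I{\left(D,F \right)} = \frac{3}{4} - \frac{\left(-10\right) D}{4} = \frac{3}{4} + \frac{5 D}{2}$)
$I{\left(X{\left(l{\left(3,2 \right)} \right)},N \right)} 249 = \left(\frac{3}{4} + \frac{5 \left(-3 - \left(-3 + 2\right)\right)}{2}\right) 249 = \left(\frac{3}{4} + \frac{5 \left(-3 - -1\right)}{2}\right) 249 = \left(\frac{3}{4} + \frac{5 \left(-3 + 1\right)}{2}\right) 249 = \left(\frac{3}{4} + \frac{5}{2} \left(-2\right)\right) 249 = \left(\frac{3}{4} - 5\right) 249 = \left(- \frac{17}{4}\right) 249 = - \frac{4233}{4}$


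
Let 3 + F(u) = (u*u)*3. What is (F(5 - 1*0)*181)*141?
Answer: 1837512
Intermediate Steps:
F(u) = -3 + 3*u² (F(u) = -3 + (u*u)*3 = -3 + u²*3 = -3 + 3*u²)
(F(5 - 1*0)*181)*141 = ((-3 + 3*(5 - 1*0)²)*181)*141 = ((-3 + 3*(5 + 0)²)*181)*141 = ((-3 + 3*5²)*181)*141 = ((-3 + 3*25)*181)*141 = ((-3 + 75)*181)*141 = (72*181)*141 = 13032*141 = 1837512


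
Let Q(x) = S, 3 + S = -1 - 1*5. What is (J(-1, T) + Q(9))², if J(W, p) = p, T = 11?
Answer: 4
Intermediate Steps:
S = -9 (S = -3 + (-1 - 1*5) = -3 + (-1 - 5) = -3 - 6 = -9)
Q(x) = -9
(J(-1, T) + Q(9))² = (11 - 9)² = 2² = 4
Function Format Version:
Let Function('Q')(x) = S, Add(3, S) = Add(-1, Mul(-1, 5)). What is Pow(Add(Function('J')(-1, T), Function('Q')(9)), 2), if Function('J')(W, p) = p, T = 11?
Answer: 4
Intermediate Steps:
S = -9 (S = Add(-3, Add(-1, Mul(-1, 5))) = Add(-3, Add(-1, -5)) = Add(-3, -6) = -9)
Function('Q')(x) = -9
Pow(Add(Function('J')(-1, T), Function('Q')(9)), 2) = Pow(Add(11, -9), 2) = Pow(2, 2) = 4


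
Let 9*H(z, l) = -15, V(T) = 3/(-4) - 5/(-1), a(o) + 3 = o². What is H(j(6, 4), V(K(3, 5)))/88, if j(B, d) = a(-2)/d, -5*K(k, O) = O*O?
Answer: -5/264 ≈ -0.018939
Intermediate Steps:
a(o) = -3 + o²
K(k, O) = -O²/5 (K(k, O) = -O*O/5 = -O²/5)
j(B, d) = 1/d (j(B, d) = (-3 + (-2)²)/d = (-3 + 4)/d = 1/d)
V(T) = 17/4 (V(T) = 3*(-¼) - 5*(-1) = -¾ + 5 = 17/4)
H(z, l) = -5/3 (H(z, l) = (⅑)*(-15) = -5/3)
H(j(6, 4), V(K(3, 5)))/88 = -5/3/88 = -5/3*1/88 = -5/264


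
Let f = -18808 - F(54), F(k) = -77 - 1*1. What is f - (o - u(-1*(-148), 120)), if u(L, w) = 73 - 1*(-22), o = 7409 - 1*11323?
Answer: -14721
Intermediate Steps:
o = -3914 (o = 7409 - 11323 = -3914)
u(L, w) = 95 (u(L, w) = 73 + 22 = 95)
F(k) = -78 (F(k) = -77 - 1 = -78)
f = -18730 (f = -18808 - 1*(-78) = -18808 + 78 = -18730)
f - (o - u(-1*(-148), 120)) = -18730 - (-3914 - 1*95) = -18730 - (-3914 - 95) = -18730 - 1*(-4009) = -18730 + 4009 = -14721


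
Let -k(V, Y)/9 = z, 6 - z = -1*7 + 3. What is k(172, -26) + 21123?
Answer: 21033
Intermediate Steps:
z = 10 (z = 6 - (-1*7 + 3) = 6 - (-7 + 3) = 6 - 1*(-4) = 6 + 4 = 10)
k(V, Y) = -90 (k(V, Y) = -9*10 = -90)
k(172, -26) + 21123 = -90 + 21123 = 21033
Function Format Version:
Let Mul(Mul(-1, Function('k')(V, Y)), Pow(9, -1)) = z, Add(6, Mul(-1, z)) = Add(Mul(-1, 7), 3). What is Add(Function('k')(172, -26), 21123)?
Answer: 21033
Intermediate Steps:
z = 10 (z = Add(6, Mul(-1, Add(Mul(-1, 7), 3))) = Add(6, Mul(-1, Add(-7, 3))) = Add(6, Mul(-1, -4)) = Add(6, 4) = 10)
Function('k')(V, Y) = -90 (Function('k')(V, Y) = Mul(-9, 10) = -90)
Add(Function('k')(172, -26), 21123) = Add(-90, 21123) = 21033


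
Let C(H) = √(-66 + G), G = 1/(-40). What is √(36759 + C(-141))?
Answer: √(3675900 + 5*I*√26410)/10 ≈ 191.73 + 0.021191*I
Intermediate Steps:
G = -1/40 ≈ -0.025000
C(H) = I*√26410/20 (C(H) = √(-66 - 1/40) = √(-2641/40) = I*√26410/20)
√(36759 + C(-141)) = √(36759 + I*√26410/20)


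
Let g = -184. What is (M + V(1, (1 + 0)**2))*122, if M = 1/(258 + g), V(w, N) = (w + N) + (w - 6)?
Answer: -13481/37 ≈ -364.35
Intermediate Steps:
V(w, N) = -6 + N + 2*w (V(w, N) = (N + w) + (-6 + w) = -6 + N + 2*w)
M = 1/74 (M = 1/(258 - 184) = 1/74 ≈ 0.013514)
(M + V(1, (1 + 0)**2))*122 = (1/74 + (-6 + (1 + 0)**2 + 2*1))*122 = (1/74 + (-6 + 1**2 + 2))*122 = (1/74 + (-6 + 1 + 2))*122 = (1/74 - 3)*122 = -221/74*122 = -13481/37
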